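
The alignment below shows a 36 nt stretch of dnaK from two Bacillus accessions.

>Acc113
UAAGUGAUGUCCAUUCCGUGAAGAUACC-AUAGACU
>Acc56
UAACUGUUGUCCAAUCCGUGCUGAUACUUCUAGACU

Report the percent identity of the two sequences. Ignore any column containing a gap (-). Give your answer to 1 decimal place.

Excluding the 1 gap column leaves 35 comparable sites.
Differing sites — 4:G/C; 7:A/U; 14:U/A; 21:A/C; 22:A/U; 28:C/U; 30:A/C.
28 of the 35 comparable sites match, so the percent identity is 28/35 × 100 = 80.0%.

80.0%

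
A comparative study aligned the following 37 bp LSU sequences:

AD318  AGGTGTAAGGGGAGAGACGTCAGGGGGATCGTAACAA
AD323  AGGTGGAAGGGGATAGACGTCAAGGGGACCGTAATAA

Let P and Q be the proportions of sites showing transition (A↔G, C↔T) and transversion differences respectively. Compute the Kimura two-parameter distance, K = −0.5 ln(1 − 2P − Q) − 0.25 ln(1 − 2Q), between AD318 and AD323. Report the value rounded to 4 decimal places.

0.1504

Differing sites — 6:T/G (Tv); 14:G/T (Tv); 23:G/A (Ti); 29:T/C (Ti); 35:C/T (Ti).
Of the 5 differences, 3 transitions and 2 transversions over 37 sites: P = 3/37 = 0.081081, Q = 2/37 = 0.054054.
d = −0.5·ln(0.783784) − 0.25·ln(0.891892) = −0.5·(-0.243622) − 0.25·(-0.114410) = 0.1504.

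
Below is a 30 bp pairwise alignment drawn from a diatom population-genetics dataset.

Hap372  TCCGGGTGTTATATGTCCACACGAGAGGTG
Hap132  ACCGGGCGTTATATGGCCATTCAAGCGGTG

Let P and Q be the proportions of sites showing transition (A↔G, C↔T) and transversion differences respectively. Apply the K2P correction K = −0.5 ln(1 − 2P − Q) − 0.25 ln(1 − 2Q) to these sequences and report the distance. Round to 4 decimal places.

The sequences differ at positions 1 (T/A, transversion), 7 (T/C, transition), 16 (T/G, transversion), 20 (C/T, transition), 21 (A/T, transversion), 23 (G/A, transition), 26 (A/C, transversion).
Of the 7 differences, 3 transitions and 4 transversions over 30 sites: P = 3/30 = 0.100000, Q = 4/30 = 0.133333.
d = −0.5·ln(0.666667) − 0.25·ln(0.733334) = −0.5·(-0.405465) − 0.25·(-0.310154) = 0.2803.

0.2803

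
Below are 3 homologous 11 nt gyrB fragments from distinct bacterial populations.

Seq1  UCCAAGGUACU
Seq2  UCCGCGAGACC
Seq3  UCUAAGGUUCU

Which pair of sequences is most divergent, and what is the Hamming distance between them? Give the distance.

7

Pairwise Hamming distances:
  Seq1 vs Seq2: 5
  Seq1 vs Seq3: 2
  Seq2 vs Seq3: 7
The largest is 7, between Seq2 and Seq3.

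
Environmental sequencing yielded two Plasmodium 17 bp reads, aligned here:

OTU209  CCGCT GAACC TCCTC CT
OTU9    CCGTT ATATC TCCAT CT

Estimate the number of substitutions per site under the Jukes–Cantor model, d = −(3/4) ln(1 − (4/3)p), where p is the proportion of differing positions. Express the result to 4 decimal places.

0.4770

Differing sites — 4:C/T; 6:G/A; 7:A/T; 9:C/T; 14:T/A; 15:C/T.
p = 6/17 = 0.352941.
d = −0.75 · ln(1 − (4/3)·0.352941) = −0.75 · ln(0.529412) = −0.75 · (-0.635988) = 0.4770.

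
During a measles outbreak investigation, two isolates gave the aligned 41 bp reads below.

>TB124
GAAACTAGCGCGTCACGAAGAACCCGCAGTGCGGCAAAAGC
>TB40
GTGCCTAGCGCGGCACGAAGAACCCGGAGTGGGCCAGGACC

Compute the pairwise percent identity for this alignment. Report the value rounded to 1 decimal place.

75.6%

Differing sites — 2:A/T; 3:A/G; 4:A/C; 13:T/G; 27:C/G; 32:C/G; 34:G/C; 37:A/G; 38:A/G; 40:G/C.
31 of the 41 sites match, so the percent identity is 31/41 × 100 = 75.6%.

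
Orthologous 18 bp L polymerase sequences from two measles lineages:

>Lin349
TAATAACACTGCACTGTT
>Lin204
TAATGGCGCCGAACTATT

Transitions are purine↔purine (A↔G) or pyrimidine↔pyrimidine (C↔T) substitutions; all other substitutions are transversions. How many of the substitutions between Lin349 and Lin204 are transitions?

5

The sequences differ at positions 5 (A/G, transition), 6 (A/G, transition), 8 (A/G, transition), 10 (T/C, transition), 12 (C/A, transversion), 16 (G/A, transition).
Of the 6 differences, 5 transitions and 1 transversion, so the answer is 5.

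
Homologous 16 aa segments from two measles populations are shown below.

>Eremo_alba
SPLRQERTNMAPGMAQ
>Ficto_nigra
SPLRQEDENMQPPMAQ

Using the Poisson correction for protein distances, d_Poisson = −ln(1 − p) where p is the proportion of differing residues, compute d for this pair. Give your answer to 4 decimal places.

0.2877

Mismatches occur at site 7 (R↔D), site 8 (T↔E), site 11 (A↔Q), site 13 (G↔P).
p = 4/16 = 0.250000.
d = −ln(1 − 0.250000) = −ln(0.750000) = 0.2877.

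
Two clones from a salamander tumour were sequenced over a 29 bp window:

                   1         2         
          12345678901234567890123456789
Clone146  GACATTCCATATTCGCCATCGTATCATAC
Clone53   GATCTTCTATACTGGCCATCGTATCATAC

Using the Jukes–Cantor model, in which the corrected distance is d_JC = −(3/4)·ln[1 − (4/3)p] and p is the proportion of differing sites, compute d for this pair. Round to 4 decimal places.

Differing sites — 3:C/T; 4:A/C; 8:C/T; 12:T/C; 14:C/G.
p = 5/29 = 0.172414.
d = −0.75 · ln(1 − (4/3)·0.172414) = −0.75 · ln(0.770115) = −0.75 · (-0.261215) = 0.1959.

0.1959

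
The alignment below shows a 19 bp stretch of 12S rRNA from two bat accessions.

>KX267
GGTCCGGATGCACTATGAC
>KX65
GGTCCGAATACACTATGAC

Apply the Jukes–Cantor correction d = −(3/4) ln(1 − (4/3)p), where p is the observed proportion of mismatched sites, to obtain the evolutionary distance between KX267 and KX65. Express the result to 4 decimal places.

0.1134

The sequences differ at positions 7 (G/A), 10 (G/A).
p = 2/19 = 0.105263.
d = −0.75 · ln(1 − (4/3)·0.105263) = −0.75 · ln(0.859649) = −0.75 · (-0.151231) = 0.1134.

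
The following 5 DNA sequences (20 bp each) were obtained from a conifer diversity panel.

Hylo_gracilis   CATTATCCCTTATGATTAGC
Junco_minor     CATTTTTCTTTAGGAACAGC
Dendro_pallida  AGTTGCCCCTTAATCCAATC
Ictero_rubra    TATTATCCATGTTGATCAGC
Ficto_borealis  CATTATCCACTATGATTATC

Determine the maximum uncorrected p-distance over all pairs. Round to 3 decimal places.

0.650

Pairwise Hamming distances:
  Hylo_gracilis vs Junco_minor: 6
  Hylo_gracilis vs Dendro_pallida: 10
  Hylo_gracilis vs Ictero_rubra: 5
  Hylo_gracilis vs Ficto_borealis: 3
  Junco_minor vs Dendro_pallida: 12
  Junco_minor vs Ictero_rubra: 8
  Junco_minor vs Ficto_borealis: 8
  Dendro_pallida vs Ictero_rubra: 13
  Dendro_pallida vs Ficto_borealis: 11
  Ictero_rubra vs Ficto_borealis: 6
The largest is 13 mismatches, between Dendro_pallida and Ictero_rubra; p = 13/20 = 0.650.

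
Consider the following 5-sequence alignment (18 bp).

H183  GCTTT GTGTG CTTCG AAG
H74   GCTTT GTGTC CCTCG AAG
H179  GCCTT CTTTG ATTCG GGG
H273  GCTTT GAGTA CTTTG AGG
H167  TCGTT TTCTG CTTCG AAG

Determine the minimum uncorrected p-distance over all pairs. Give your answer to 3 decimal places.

0.111

Pairwise Hamming distances:
  H183 vs H74: 2
  H183 vs H179: 6
  H183 vs H273: 4
  H183 vs H167: 4
  H74 vs H179: 8
  H74 vs H273: 5
  H74 vs H167: 6
  H179 vs H273: 8
  H179 vs H167: 7
  H273 vs H167: 8
The smallest is 2 mismatches, between H183 and H74; p = 2/18 = 0.111.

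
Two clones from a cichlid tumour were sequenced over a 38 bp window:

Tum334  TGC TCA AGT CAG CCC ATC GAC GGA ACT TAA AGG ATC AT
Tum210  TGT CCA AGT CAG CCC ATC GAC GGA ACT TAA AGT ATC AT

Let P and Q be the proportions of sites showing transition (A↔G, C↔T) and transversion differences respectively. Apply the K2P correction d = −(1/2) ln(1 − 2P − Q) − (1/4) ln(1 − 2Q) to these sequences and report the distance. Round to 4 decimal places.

0.0841

Mismatches occur at site 3 (C/T, transition), site 4 (T/C, transition), site 33 (G/T, transversion).
Of the 3 differences, 2 transitions and 1 transversion over 38 sites: P = 2/38 = 0.052632, Q = 1/38 = 0.026316.
d = −0.5·ln(0.868420) − 0.25·ln(0.947368) = −0.5·(-0.141080) − 0.25·(-0.054068) = 0.0841.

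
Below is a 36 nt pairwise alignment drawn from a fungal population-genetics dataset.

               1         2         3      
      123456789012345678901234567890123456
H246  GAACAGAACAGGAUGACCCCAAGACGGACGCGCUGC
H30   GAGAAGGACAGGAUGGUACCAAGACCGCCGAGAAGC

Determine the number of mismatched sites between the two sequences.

11

The sequences differ at positions 3 (A/G), 4 (C/A), 7 (A/G), 16 (A/G), 17 (C/U), 18 (C/A), 26 (G/C), 28 (A/C), 31 (C/A), 33 (C/A), 34 (U/A).
That gives 11 mismatches out of 36 aligned sites, so the Hamming distance is 11.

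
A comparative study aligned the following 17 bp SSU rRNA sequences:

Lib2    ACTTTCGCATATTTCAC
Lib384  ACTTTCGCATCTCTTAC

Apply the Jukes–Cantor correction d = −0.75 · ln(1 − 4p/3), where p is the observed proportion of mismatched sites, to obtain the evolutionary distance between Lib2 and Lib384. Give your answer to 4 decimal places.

0.2012

The sequences differ at positions 11 (A/C), 13 (T/C), 15 (C/T).
p = 3/17 = 0.176471.
d = −0.75 · ln(1 − (4/3)·0.176471) = −0.75 · ln(0.764705) = −0.75 · (-0.268265) = 0.2012.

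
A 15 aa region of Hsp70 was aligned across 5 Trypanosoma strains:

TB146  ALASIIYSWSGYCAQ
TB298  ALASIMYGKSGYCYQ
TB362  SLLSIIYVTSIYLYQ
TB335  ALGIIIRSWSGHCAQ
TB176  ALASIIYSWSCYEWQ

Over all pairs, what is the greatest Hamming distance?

Pairwise Hamming distances:
  TB146 vs TB298: 4
  TB146 vs TB362: 7
  TB146 vs TB335: 4
  TB146 vs TB176: 3
  TB298 vs TB362: 7
  TB298 vs TB335: 8
  TB298 vs TB176: 6
  TB362 vs TB335: 10
  TB362 vs TB176: 7
  TB335 vs TB176: 7
The largest is 10, between TB362 and TB335.

10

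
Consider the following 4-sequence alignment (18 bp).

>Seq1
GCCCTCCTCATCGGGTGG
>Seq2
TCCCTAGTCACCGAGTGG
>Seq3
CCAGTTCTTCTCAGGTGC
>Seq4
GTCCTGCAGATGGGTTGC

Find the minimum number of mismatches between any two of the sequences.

Pairwise Hamming distances:
  Seq1 vs Seq2: 5
  Seq1 vs Seq3: 8
  Seq1 vs Seq4: 7
  Seq2 vs Seq3: 11
  Seq2 vs Seq4: 11
  Seq3 vs Seq4: 11
The smallest is 5, between Seq1 and Seq2.

5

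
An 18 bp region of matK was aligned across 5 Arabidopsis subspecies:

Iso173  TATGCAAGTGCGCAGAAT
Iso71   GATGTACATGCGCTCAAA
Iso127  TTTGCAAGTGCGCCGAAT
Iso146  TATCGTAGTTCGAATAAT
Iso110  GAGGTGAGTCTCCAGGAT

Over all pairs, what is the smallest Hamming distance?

2

Pairwise Hamming distances:
  Iso173 vs Iso71: 7
  Iso173 vs Iso127: 2
  Iso173 vs Iso146: 6
  Iso173 vs Iso110: 8
  Iso71 vs Iso127: 8
  Iso71 vs Iso146: 11
  Iso71 vs Iso110: 11
  Iso127 vs Iso146: 8
  Iso127 vs Iso110: 10
  Iso146 vs Iso110: 11
The smallest is 2, between Iso173 and Iso127.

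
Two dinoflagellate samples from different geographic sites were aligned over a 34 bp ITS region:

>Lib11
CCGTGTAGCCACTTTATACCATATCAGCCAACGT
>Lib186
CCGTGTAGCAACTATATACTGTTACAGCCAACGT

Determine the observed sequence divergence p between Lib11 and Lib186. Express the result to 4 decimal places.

Differing sites — 10:C/A; 14:T/A; 20:C/T; 21:A/G; 23:A/T; 24:T/A.
There are 6 differences over 34 sites, so p = 6/34 = 0.1765.

0.1765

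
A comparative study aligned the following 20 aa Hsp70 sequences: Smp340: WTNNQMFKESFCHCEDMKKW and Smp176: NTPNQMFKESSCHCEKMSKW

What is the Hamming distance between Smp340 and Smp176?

The sequences differ at positions 1 (W/N), 3 (N/P), 11 (F/S), 16 (D/K), 18 (K/S).
That gives 5 mismatches out of 20 aligned sites, so the Hamming distance is 5.

5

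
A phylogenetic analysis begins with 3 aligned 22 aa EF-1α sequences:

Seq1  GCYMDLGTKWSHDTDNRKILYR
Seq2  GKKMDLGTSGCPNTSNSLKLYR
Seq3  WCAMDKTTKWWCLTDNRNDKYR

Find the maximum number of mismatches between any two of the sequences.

15

Pairwise Hamming distances:
  Seq1 vs Seq2: 11
  Seq1 vs Seq3: 10
  Seq2 vs Seq3: 15
The largest is 15, between Seq2 and Seq3.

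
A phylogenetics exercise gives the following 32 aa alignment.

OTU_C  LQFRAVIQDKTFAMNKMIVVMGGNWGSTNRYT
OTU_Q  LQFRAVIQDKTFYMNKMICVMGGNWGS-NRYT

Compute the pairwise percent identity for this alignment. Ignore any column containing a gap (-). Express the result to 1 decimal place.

93.5%

Excluding the 1 gap column leaves 31 comparable sites.
Mismatches occur at site 13 (A/Y), site 19 (V/C).
29 of the 31 comparable sites match, so the percent identity is 29/31 × 100 = 93.5%.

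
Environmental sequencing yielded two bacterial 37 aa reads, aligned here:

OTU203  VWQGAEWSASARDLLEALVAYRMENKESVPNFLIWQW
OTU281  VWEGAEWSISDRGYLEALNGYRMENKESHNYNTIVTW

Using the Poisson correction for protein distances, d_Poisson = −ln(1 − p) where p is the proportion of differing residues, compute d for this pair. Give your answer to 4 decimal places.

Mismatches occur at site 3 (Q↔E), site 9 (A↔I), site 11 (A↔D), site 13 (D↔G), site 14 (L↔Y), site 19 (V↔N), site 20 (A↔G), site 29 (V↔H), site 30 (P↔N), site 31 (N↔Y), site 32 (F↔N), site 33 (L↔T), site 35 (W↔V), site 36 (Q↔T).
p = 14/37 = 0.378378.
d = −ln(1 − 0.378378) = −ln(0.621622) = 0.4754.

0.4754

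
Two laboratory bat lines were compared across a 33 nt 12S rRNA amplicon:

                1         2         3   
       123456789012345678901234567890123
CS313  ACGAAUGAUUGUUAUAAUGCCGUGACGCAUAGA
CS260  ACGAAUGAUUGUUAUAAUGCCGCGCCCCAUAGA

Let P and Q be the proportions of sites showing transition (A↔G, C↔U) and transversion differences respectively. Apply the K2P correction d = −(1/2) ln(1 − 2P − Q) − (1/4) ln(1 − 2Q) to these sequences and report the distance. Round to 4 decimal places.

Mismatches occur at site 23 (U/C, transition), site 25 (A/C, transversion), site 27 (G/C, transversion).
Of the 3 differences, 1 transition and 2 transversions over 33 sites: P = 1/33 = 0.030303, Q = 2/33 = 0.060606.
d = −0.5·ln(0.878788) − 0.25·ln(0.878788) = −0.5·(-0.129212) − 0.25·(-0.129212) = 0.0969.

0.0969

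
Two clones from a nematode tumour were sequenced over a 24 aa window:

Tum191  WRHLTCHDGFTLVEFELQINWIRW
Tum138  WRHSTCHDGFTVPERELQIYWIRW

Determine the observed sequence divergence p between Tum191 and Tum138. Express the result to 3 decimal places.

The sequences differ at positions 4 (L/S), 12 (L/V), 13 (V/P), 15 (F/R), 20 (N/Y).
There are 5 differences over 24 sites, so p = 5/24 = 0.208.

0.208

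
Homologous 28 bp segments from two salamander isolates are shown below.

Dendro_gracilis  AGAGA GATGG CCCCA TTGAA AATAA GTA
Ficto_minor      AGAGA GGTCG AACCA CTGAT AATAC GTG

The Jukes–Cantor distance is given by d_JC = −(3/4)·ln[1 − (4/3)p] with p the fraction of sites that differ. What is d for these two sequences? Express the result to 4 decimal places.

0.3597

Mismatches occur at site 7 (A/G), site 9 (G/C), site 11 (C/A), site 12 (C/A), site 16 (T/C), site 20 (A/T), site 25 (A/C), site 28 (A/G).
p = 8/28 = 0.285714.
d = −0.75 · ln(1 − (4/3)·0.285714) = −0.75 · ln(0.619048) = −0.75 · (-0.479572) = 0.3597.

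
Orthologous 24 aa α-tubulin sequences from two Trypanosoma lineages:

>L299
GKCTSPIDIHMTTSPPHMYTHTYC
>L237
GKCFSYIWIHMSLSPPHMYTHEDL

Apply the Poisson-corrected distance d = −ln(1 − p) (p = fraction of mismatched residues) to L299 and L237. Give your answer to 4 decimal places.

Mismatches occur at site 4 (T→F), site 6 (P→Y), site 8 (D→W), site 12 (T→S), site 13 (T→L), site 22 (T→E), site 23 (Y→D), site 24 (C→L).
p = 8/24 = 0.333333.
d = −ln(1 − 0.333333) = −ln(0.666667) = 0.4055.

0.4055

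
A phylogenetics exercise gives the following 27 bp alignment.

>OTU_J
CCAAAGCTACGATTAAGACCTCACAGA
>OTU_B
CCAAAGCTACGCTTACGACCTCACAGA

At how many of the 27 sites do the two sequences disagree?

2

The sequences differ at positions 12 (A/C), 16 (A/C).
That gives 2 mismatches out of 27 aligned sites, so the Hamming distance is 2.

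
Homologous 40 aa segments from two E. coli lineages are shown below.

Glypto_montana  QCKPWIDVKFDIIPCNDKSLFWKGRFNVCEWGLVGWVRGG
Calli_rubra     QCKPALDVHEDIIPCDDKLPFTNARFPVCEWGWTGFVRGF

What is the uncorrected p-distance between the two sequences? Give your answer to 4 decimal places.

The sequences differ at positions 5 (W/A), 6 (I/L), 9 (K/H), 10 (F/E), 16 (N/D), 19 (S/L), 20 (L/P), 22 (W/T), 23 (K/N), 24 (G/A), 27 (N/P), 33 (L/W), 34 (V/T), 36 (W/F), 40 (G/F).
There are 15 differences over 40 sites, so p = 15/40 = 0.3750.

0.3750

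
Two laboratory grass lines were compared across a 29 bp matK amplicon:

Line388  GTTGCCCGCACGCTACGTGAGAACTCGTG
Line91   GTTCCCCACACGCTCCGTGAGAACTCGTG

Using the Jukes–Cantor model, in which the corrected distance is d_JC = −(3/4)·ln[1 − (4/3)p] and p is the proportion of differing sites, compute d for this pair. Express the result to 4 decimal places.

The sequences differ at positions 4 (G/C), 8 (G/A), 15 (A/C).
p = 3/29 = 0.103448.
d = −0.75 · ln(1 − (4/3)·0.103448) = −0.75 · ln(0.862069) = −0.75 · (-0.148420) = 0.1113.

0.1113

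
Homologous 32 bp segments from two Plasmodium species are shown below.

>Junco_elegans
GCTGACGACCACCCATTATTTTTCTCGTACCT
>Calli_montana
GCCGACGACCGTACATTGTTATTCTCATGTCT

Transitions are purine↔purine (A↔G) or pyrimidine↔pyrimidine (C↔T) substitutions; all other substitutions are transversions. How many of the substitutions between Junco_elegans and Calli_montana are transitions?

7

The sequences differ at positions 3 (T/C, transition), 11 (A/G, transition), 12 (C/T, transition), 13 (C/A, transversion), 18 (A/G, transition), 21 (T/A, transversion), 27 (G/A, transition), 29 (A/G, transition), 30 (C/T, transition).
Of the 9 differences, 7 transitions and 2 transversions, so the answer is 7.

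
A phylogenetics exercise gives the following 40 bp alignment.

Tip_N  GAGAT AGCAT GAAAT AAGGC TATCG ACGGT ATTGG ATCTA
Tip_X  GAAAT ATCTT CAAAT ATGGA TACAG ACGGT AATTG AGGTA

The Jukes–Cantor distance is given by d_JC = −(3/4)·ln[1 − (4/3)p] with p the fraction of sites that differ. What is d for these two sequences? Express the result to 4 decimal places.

Mismatches occur at site 3 (G→A), site 7 (G→T), site 9 (A→T), site 11 (G→C), site 17 (A→T), site 20 (C→A), site 23 (T→C), site 24 (C→A), site 32 (T→A), site 34 (G→T), site 37 (T→G), site 38 (C→G).
p = 12/40 = 0.300000.
d = −0.75 · ln(1 − (4/3)·0.300000) = −0.75 · ln(0.600000) = −0.75 · (-0.510826) = 0.3831.

0.3831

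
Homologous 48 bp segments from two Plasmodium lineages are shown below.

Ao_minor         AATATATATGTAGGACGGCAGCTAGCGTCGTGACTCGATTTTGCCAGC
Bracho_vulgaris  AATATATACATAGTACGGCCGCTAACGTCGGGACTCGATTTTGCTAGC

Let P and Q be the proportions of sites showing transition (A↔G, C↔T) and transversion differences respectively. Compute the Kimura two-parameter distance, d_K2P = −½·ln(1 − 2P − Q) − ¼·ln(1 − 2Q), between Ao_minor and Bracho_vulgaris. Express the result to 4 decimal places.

The sequences differ at positions 9 (T/C, transition), 10 (G/A, transition), 14 (G/T, transversion), 20 (A/C, transversion), 25 (G/A, transition), 31 (T/G, transversion), 45 (C/T, transition).
Of the 7 differences, 4 transitions and 3 transversions over 48 sites: P = 4/48 = 0.083333, Q = 3/48 = 0.062500.
d = −0.5·ln(0.770834) − 0.25·ln(0.875000) = −0.5·(-0.260282) − 0.25·(-0.133531) = 0.1635.

0.1635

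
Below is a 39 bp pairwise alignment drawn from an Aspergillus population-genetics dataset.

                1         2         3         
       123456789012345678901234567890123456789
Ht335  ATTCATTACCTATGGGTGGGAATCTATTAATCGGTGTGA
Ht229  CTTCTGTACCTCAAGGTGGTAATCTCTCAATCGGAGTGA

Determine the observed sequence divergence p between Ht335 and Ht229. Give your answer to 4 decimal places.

0.2564

The sequences differ at positions 1 (A/C), 5 (A/T), 6 (T/G), 12 (A/C), 13 (T/A), 14 (G/A), 20 (G/T), 26 (A/C), 28 (T/C), 35 (T/A).
There are 10 differences over 39 sites, so p = 10/39 = 0.2564.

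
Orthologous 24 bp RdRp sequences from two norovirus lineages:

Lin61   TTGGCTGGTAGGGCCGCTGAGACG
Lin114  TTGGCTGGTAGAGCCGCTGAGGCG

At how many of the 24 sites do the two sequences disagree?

2

Mismatches occur at site 12 (G→A), site 22 (A→G).
That gives 2 mismatches out of 24 aligned sites, so the Hamming distance is 2.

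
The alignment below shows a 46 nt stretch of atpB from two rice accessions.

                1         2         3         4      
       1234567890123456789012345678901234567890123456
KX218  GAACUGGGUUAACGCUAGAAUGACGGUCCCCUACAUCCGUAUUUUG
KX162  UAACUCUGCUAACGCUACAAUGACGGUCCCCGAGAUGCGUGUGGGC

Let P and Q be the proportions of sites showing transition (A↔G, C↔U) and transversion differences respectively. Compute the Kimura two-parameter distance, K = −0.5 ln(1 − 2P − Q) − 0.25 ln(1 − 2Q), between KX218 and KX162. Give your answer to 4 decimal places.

0.3600

The sequences differ at positions 1 (G/U, transversion), 6 (G/C, transversion), 7 (G/U, transversion), 9 (U/C, transition), 18 (G/C, transversion), 32 (U/G, transversion), 34 (C/G, transversion), 37 (C/G, transversion), 41 (A/G, transition), 43 (U/G, transversion), 44 (U/G, transversion), 45 (U/G, transversion), 46 (G/C, transversion).
Of the 13 differences, 2 transitions and 11 transversions over 46 sites: P = 2/46 = 0.043478, Q = 11/46 = 0.239130.
d = −0.5·ln(0.673914) − 0.25·ln(0.521740) = −0.5·(-0.394653) − 0.25·(-0.650586) = 0.3600.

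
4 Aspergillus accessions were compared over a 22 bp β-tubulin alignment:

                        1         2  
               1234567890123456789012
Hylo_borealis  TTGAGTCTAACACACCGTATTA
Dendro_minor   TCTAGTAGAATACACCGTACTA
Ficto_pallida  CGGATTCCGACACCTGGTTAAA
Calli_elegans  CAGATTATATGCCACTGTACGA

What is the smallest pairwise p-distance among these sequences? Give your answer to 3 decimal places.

0.273

Pairwise Hamming distances:
  Hylo_borealis vs Dendro_minor: 6
  Hylo_borealis vs Ficto_pallida: 11
  Hylo_borealis vs Calli_elegans: 10
  Dendro_minor vs Ficto_pallida: 14
  Dendro_minor vs Calli_elegans: 10
  Ficto_pallida vs Calli_elegans: 13
The smallest is 6 mismatches, between Hylo_borealis and Dendro_minor; p = 6/22 = 0.273.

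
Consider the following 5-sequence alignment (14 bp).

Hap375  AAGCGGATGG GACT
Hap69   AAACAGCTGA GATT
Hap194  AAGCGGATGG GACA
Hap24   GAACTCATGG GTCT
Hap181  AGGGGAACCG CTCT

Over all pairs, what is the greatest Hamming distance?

Pairwise Hamming distances:
  Hap375 vs Hap69: 5
  Hap375 vs Hap194: 1
  Hap375 vs Hap24: 5
  Hap375 vs Hap181: 7
  Hap69 vs Hap194: 6
  Hap69 vs Hap24: 7
  Hap69 vs Hap181: 12
  Hap194 vs Hap24: 6
  Hap194 vs Hap181: 8
  Hap24 vs Hap181: 9
The largest is 12, between Hap69 and Hap181.

12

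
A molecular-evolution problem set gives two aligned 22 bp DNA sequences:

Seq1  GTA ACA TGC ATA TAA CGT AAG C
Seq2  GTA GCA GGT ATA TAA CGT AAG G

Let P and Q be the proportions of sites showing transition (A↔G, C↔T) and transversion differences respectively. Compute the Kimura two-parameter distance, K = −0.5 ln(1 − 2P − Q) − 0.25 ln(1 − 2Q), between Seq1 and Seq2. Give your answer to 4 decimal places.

Mismatches occur at site 4 (A↔G, transition), site 7 (T↔G, transversion), site 9 (C↔T, transition), site 22 (C↔G, transversion).
Of the 4 differences, 2 transitions and 2 transversions over 22 sites: P = 2/22 = 0.090909, Q = 2/22 = 0.090909.
d = −0.5·ln(0.727273) − 0.25·ln(0.818182) = −0.5·(-0.318453) − 0.25·(-0.200670) = 0.2094.

0.2094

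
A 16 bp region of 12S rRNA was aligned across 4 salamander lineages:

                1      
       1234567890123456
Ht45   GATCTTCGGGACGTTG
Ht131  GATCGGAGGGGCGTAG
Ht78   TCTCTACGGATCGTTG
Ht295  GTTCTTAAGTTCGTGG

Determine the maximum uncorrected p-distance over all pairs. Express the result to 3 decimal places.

Pairwise Hamming distances:
  Ht45 vs Ht131: 5
  Ht45 vs Ht78: 5
  Ht45 vs Ht295: 6
  Ht131 vs Ht78: 8
  Ht131 vs Ht295: 7
  Ht78 vs Ht295: 7
The largest is 8 mismatches, between Ht131 and Ht78; p = 8/16 = 0.500.

0.500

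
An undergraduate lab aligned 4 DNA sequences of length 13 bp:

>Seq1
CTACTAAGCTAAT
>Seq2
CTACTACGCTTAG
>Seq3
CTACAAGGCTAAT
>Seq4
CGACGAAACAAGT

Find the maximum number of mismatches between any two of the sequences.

8

Pairwise Hamming distances:
  Seq1 vs Seq2: 3
  Seq1 vs Seq3: 2
  Seq1 vs Seq4: 5
  Seq2 vs Seq3: 4
  Seq2 vs Seq4: 8
  Seq3 vs Seq4: 6
The largest is 8, between Seq2 and Seq4.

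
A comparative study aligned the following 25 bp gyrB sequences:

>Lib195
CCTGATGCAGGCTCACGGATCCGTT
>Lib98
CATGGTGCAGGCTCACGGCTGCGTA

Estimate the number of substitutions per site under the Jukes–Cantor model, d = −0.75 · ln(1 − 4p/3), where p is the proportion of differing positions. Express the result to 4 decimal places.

0.2326

Mismatches occur at site 2 (C→A), site 5 (A→G), site 19 (A→C), site 21 (C→G), site 25 (T→A).
p = 5/25 = 0.200000.
d = −0.75 · ln(1 − (4/3)·0.200000) = −0.75 · ln(0.733333) = −0.75 · (-0.310155) = 0.2326.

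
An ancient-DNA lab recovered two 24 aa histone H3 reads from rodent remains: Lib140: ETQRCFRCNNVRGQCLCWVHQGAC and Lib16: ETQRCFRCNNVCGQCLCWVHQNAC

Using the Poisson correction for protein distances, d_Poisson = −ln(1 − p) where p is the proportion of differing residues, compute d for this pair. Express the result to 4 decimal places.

Mismatches occur at site 12 (R→C), site 22 (G→N).
p = 2/24 = 0.083333.
d = −ln(1 − 0.083333) = −ln(0.916667) = 0.0870.

0.0870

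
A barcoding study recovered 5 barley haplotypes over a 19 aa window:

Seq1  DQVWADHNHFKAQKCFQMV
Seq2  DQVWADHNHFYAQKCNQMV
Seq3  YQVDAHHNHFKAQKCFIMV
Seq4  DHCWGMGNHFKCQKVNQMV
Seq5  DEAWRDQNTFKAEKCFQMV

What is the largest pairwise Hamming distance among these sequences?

11

Pairwise Hamming distances:
  Seq1 vs Seq2: 2
  Seq1 vs Seq3: 4
  Seq1 vs Seq4: 8
  Seq1 vs Seq5: 6
  Seq2 vs Seq3: 6
  Seq2 vs Seq4: 8
  Seq2 vs Seq5: 8
  Seq3 vs Seq4: 11
  Seq3 vs Seq5: 10
  Seq4 vs Seq5: 10
The largest is 11, between Seq3 and Seq4.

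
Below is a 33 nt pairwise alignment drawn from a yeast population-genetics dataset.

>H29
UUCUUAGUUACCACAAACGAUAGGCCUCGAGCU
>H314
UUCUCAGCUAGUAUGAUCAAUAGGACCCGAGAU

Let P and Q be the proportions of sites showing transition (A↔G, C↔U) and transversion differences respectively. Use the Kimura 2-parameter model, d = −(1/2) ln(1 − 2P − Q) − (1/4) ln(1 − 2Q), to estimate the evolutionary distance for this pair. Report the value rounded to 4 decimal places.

0.4636

Differing sites — 5:U/C (Ti); 8:U/C (Ti); 11:C/G (Tv); 12:C/U (Ti); 14:C/U (Ti); 15:A/G (Ti); 17:A/U (Tv); 19:G/A (Ti); 25:C/A (Tv); 27:U/C (Ti); 32:C/A (Tv).
Of the 11 differences, 7 transitions and 4 transversions over 33 sites: P = 7/33 = 0.212121, Q = 4/33 = 0.121212.
d = −0.5·ln(0.454546) − 0.25·ln(0.757576) = −0.5·(-0.788456) − 0.25·(-0.277631) = 0.4636.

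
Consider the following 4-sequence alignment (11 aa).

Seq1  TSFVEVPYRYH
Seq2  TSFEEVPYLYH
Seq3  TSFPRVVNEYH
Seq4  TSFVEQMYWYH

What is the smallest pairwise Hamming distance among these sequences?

Pairwise Hamming distances:
  Seq1 vs Seq2: 2
  Seq1 vs Seq3: 5
  Seq1 vs Seq4: 3
  Seq2 vs Seq3: 5
  Seq2 vs Seq4: 4
  Seq3 vs Seq4: 6
The smallest is 2, between Seq1 and Seq2.

2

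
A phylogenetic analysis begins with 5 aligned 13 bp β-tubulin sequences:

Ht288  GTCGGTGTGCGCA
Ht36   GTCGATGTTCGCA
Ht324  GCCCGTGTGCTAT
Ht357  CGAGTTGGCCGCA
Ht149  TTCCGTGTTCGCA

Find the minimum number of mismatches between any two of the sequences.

Pairwise Hamming distances:
  Ht288 vs Ht36: 2
  Ht288 vs Ht324: 5
  Ht288 vs Ht357: 6
  Ht288 vs Ht149: 3
  Ht36 vs Ht324: 7
  Ht36 vs Ht357: 6
  Ht36 vs Ht149: 3
  Ht324 vs Ht357: 10
  Ht324 vs Ht149: 6
  Ht357 vs Ht149: 7
The smallest is 2, between Ht288 and Ht36.

2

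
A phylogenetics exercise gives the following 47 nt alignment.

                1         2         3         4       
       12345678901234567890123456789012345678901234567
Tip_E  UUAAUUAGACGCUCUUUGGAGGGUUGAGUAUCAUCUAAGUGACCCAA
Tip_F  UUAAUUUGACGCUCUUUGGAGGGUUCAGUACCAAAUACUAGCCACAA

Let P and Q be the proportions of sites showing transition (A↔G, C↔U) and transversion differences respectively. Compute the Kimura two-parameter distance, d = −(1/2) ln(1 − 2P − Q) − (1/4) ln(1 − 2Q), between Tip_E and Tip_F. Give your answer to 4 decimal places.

0.2540

Mismatches occur at site 7 (A/U, transversion), site 26 (G/C, transversion), site 31 (U/C, transition), site 34 (U/A, transversion), site 35 (C/A, transversion), site 38 (A/C, transversion), site 39 (G/U, transversion), site 40 (U/A, transversion), site 42 (A/C, transversion), site 44 (C/A, transversion).
Of the 10 differences, 1 transition and 9 transversions over 47 sites: P = 1/47 = 0.021277, Q = 9/47 = 0.191489.
d = −0.5·ln(0.765957) − 0.25·ln(0.617022) = −0.5·(-0.266629) − 0.25·(-0.482851) = 0.2540.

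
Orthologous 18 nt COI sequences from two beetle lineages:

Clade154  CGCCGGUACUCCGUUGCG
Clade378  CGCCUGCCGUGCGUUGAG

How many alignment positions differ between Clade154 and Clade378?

6

Mismatches occur at site 5 (G↔U), site 7 (U↔C), site 8 (A↔C), site 9 (C↔G), site 11 (C↔G), site 17 (C↔A).
That gives 6 mismatches out of 18 aligned sites, so the Hamming distance is 6.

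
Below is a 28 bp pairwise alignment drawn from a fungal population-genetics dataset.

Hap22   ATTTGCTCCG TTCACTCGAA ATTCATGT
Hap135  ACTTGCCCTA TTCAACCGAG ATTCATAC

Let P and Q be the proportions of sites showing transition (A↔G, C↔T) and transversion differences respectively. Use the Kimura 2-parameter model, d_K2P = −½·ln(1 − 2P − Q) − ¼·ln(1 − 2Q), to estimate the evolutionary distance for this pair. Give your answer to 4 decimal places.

The sequences differ at positions 2 (T/C, transition), 7 (T/C, transition), 9 (C/T, transition), 10 (G/A, transition), 15 (C/A, transversion), 16 (T/C, transition), 20 (A/G, transition), 27 (G/A, transition), 28 (T/C, transition).
Of the 9 differences, 8 transitions and 1 transversion over 28 sites: P = 8/28 = 0.285714, Q = 1/28 = 0.035714.
d = −0.5·ln(0.392858) − 0.25·ln(0.928572) = −0.5·(-0.934307) − 0.25·(-0.074107) = 0.4857.

0.4857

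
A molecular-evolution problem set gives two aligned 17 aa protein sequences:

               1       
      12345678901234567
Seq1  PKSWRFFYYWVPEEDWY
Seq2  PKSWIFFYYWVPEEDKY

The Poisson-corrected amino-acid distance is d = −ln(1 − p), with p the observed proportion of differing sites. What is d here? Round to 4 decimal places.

Differing sites — 5:R/I; 16:W/K.
p = 2/17 = 0.117647.
d = −ln(1 − 0.117647) = −ln(0.882353) = 0.1252.

0.1252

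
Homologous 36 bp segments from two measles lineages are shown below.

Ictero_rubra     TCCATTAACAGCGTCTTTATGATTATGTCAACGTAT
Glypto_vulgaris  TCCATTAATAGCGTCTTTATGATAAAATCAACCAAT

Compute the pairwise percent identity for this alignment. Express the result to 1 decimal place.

The sequences differ at positions 9 (C/T), 24 (T/A), 26 (T/A), 27 (G/A), 33 (G/C), 34 (T/A).
30 of the 36 sites match, so the percent identity is 30/36 × 100 = 83.3%.

83.3%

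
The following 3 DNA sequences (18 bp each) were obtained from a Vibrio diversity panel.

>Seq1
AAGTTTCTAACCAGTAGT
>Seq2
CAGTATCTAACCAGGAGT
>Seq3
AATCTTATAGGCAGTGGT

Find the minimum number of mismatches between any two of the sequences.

Pairwise Hamming distances:
  Seq1 vs Seq2: 3
  Seq1 vs Seq3: 6
  Seq2 vs Seq3: 9
The smallest is 3, between Seq1 and Seq2.

3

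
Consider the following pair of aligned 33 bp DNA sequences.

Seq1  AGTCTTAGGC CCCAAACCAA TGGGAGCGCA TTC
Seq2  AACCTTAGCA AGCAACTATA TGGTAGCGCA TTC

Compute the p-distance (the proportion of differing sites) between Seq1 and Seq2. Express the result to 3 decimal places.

Mismatches occur at site 2 (G↔A), site 3 (T↔C), site 9 (G↔C), site 10 (C↔A), site 11 (C↔A), site 12 (C↔G), site 16 (A↔C), site 17 (C↔T), site 18 (C↔A), site 19 (A↔T), site 24 (G↔T).
There are 11 differences over 33 sites, so p = 11/33 = 0.333.

0.333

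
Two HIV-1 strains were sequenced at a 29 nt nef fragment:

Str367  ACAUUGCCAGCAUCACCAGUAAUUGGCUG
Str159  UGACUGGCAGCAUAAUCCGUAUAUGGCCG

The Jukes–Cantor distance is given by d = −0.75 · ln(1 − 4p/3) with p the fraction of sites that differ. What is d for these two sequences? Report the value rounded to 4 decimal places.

Differing sites — 1:A/U; 2:C/G; 4:U/C; 7:C/G; 14:C/A; 16:C/U; 18:A/C; 22:A/U; 23:U/A; 28:U/C.
p = 10/29 = 0.344828.
d = −0.75 · ln(1 − (4/3)·0.344828) = −0.75 · ln(0.540229) = −0.75 · (-0.615762) = 0.4618.

0.4618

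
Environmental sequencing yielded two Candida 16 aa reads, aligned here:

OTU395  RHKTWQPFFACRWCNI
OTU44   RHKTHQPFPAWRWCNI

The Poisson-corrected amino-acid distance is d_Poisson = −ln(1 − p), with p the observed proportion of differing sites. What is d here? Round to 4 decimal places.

0.2076

The sequences differ at positions 5 (W/H), 9 (F/P), 11 (C/W).
p = 3/16 = 0.187500.
d = −ln(1 − 0.187500) = −ln(0.812500) = 0.2076.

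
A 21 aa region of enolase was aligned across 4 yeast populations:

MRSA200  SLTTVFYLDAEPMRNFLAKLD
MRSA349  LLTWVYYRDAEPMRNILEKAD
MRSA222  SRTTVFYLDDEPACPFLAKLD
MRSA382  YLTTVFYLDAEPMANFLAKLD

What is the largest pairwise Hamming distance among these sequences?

12

Pairwise Hamming distances:
  MRSA200 vs MRSA349: 7
  MRSA200 vs MRSA222: 5
  MRSA200 vs MRSA382: 2
  MRSA349 vs MRSA222: 12
  MRSA349 vs MRSA382: 8
  MRSA222 vs MRSA382: 6
The largest is 12, between MRSA349 and MRSA222.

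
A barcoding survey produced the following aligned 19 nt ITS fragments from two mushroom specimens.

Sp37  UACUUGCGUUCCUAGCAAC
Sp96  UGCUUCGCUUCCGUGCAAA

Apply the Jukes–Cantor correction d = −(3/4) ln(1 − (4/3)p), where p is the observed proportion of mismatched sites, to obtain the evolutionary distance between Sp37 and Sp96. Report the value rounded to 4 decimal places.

The sequences differ at positions 2 (A/G), 6 (G/C), 7 (C/G), 8 (G/C), 13 (U/G), 14 (A/U), 19 (C/A).
p = 7/19 = 0.368421.
d = −0.75 · ln(1 − (4/3)·0.368421) = −0.75 · ln(0.508772) = −0.75 · (-0.675755) = 0.5068.

0.5068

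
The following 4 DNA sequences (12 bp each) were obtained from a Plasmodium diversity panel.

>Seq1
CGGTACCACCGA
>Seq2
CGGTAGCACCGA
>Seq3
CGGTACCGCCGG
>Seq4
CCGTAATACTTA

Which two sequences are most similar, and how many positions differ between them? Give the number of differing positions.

Pairwise Hamming distances:
  Seq1 vs Seq2: 1
  Seq1 vs Seq3: 2
  Seq1 vs Seq4: 5
  Seq2 vs Seq3: 3
  Seq2 vs Seq4: 5
  Seq3 vs Seq4: 7
The smallest is 1, between Seq1 and Seq2.

1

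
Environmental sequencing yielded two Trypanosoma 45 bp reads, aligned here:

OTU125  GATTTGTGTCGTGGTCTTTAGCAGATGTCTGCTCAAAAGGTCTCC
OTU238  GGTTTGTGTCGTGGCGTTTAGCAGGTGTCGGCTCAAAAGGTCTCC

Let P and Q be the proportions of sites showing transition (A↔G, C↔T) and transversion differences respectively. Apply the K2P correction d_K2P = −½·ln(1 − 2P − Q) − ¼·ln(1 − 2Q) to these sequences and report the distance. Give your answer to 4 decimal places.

Mismatches occur at site 2 (A→G, transition), site 15 (T→C, transition), site 16 (C→G, transversion), site 25 (A→G, transition), site 30 (T→G, transversion).
Of the 5 differences, 3 transitions and 2 transversions over 45 sites: P = 3/45 = 0.066667, Q = 2/45 = 0.044444.
d = −0.5·ln(0.822222) − 0.25·ln(0.911112) = −0.5·(-0.195745) − 0.25·(-0.093089) = 0.1211.

0.1211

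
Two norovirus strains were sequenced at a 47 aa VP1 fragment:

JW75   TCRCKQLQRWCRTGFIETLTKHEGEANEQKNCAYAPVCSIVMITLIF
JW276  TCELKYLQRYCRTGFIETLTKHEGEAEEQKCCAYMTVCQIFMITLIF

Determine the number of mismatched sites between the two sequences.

The sequences differ at positions 3 (R/E), 4 (C/L), 6 (Q/Y), 10 (W/Y), 27 (N/E), 31 (N/C), 35 (A/M), 36 (P/T), 39 (S/Q), 41 (V/F).
That gives 10 mismatches out of 47 aligned sites, so the Hamming distance is 10.

10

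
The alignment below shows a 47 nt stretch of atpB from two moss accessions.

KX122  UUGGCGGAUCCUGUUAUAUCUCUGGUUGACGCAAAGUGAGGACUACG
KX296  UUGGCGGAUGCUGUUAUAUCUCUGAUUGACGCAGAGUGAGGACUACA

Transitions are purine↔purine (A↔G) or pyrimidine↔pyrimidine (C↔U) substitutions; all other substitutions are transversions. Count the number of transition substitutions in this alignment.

3

Differing sites — 10:C/G (Tv); 25:G/A (Ti); 34:A/G (Ti); 47:G/A (Ti).
Of the 4 differences, 3 transitions and 1 transversion, so the answer is 3.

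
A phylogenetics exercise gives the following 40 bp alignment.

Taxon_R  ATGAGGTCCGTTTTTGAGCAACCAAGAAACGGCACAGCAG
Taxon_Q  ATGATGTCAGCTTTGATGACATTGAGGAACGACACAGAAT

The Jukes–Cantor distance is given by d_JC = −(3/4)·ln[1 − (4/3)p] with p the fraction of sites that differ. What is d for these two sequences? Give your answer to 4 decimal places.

0.5199

Differing sites — 5:G/T; 9:C/A; 11:T/C; 15:T/G; 16:G/A; 17:A/T; 19:C/A; 20:A/C; 22:C/T; 23:C/T; 24:A/G; 27:A/G; 32:G/A; 38:C/A; 40:G/T.
p = 15/40 = 0.375000.
d = −0.75 · ln(1 − (4/3)·0.375000) = −0.75 · ln(0.500000) = −0.75 · (-0.693147) = 0.5199.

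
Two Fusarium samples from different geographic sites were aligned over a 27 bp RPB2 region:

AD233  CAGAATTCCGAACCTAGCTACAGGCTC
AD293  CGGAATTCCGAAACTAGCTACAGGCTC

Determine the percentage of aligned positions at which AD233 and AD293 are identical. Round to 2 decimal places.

92.59%

Mismatches occur at site 2 (A↔G), site 13 (C↔A).
25 of the 27 sites match, so the percent identity is 25/27 × 100 = 92.59%.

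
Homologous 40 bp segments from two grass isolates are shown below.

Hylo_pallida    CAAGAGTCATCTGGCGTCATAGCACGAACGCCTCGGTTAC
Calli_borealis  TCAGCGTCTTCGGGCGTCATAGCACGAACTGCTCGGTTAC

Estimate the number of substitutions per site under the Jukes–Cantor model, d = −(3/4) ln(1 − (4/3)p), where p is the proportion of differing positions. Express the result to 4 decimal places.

0.1993

The sequences differ at positions 1 (C/T), 2 (A/C), 5 (A/C), 9 (A/T), 12 (T/G), 30 (G/T), 31 (C/G).
p = 7/40 = 0.175000.
d = −0.75 · ln(1 − (4/3)·0.175000) = −0.75 · ln(0.766667) = −0.75 · (-0.265703) = 0.1993.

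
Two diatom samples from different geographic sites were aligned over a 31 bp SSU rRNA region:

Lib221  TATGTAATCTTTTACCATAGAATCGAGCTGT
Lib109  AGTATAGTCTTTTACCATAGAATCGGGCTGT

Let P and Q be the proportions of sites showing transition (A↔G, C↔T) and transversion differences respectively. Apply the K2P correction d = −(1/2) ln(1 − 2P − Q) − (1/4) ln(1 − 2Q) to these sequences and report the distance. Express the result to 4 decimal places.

The sequences differ at positions 1 (T/A, transversion), 2 (A/G, transition), 4 (G/A, transition), 7 (A/G, transition), 26 (A/G, transition).
Of the 5 differences, 4 transitions and 1 transversion over 31 sites: P = 4/31 = 0.129032, Q = 1/31 = 0.032258.
d = −0.5·ln(0.709678) − 0.25·ln(0.935484) = −0.5·(-0.342944) − 0.25·(-0.066691) = 0.1881.

0.1881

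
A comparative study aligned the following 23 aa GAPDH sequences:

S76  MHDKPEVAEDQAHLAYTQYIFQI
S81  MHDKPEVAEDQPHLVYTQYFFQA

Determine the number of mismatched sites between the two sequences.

The sequences differ at positions 12 (A/P), 15 (A/V), 20 (I/F), 23 (I/A).
That gives 4 mismatches out of 23 aligned sites, so the Hamming distance is 4.

4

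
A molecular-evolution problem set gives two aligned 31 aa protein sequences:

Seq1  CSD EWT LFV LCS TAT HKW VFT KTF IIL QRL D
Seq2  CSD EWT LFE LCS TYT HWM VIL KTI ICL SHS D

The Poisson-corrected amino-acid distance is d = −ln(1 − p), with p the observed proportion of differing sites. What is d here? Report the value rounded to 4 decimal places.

0.4383

Mismatches occur at site 9 (V→E), site 14 (A→Y), site 17 (K→W), site 18 (W→M), site 20 (F→I), site 21 (T→L), site 24 (F→I), site 26 (I→C), site 28 (Q→S), site 29 (R→H), site 30 (L→S).
p = 11/31 = 0.354839.
d = −ln(1 − 0.354839) = −ln(0.645161) = 0.4383.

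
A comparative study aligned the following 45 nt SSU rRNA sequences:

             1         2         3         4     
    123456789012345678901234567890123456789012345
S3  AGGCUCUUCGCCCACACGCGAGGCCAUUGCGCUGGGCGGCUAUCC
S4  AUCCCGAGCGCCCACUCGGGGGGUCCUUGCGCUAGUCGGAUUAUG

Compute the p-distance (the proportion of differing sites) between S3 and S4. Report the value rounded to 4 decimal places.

Mismatches occur at site 2 (G/U), site 3 (G/C), site 5 (U/C), site 6 (C/G), site 7 (U/A), site 8 (U/G), site 16 (A/U), site 19 (C/G), site 21 (A/G), site 24 (C/U), site 26 (A/C), site 34 (G/A), site 36 (G/U), site 40 (C/A), site 42 (A/U), site 43 (U/A), site 44 (C/U), site 45 (C/G).
There are 18 differences over 45 sites, so p = 18/45 = 0.4000.

0.4000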